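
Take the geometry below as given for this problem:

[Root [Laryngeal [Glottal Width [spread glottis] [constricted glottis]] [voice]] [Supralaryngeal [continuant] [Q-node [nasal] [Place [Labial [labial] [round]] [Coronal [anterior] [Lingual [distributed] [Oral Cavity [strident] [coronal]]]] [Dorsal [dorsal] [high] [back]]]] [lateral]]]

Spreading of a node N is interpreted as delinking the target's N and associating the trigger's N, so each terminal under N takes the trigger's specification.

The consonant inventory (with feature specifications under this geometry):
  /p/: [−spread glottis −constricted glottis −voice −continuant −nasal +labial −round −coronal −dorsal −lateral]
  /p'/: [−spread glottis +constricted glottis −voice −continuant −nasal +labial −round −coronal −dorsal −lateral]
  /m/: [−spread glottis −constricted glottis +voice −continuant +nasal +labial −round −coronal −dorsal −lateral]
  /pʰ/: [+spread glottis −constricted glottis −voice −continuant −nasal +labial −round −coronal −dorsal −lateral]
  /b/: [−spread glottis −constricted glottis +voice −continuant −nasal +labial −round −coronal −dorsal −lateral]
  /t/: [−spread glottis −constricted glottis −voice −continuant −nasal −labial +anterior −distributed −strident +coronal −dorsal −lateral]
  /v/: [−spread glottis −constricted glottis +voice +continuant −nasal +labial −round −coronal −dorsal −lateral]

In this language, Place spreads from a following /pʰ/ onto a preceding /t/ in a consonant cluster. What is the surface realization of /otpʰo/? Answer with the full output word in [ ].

The Place node dominates the terminals [labial], [round], [anterior], [distributed], [strident], [coronal], [dorsal], [high], [back].
After delinking /t/'s Place and linking /pʰ/'s, the affected terminals become [+labial], [−round], [−coronal], [−dorsal]; [spread glottis], [constricted glottis], [voice], … (outside Place) are retained from /t/.
This feature bundle is that of [p], so /otpʰo/ surfaces as [oppʰo].

[oppʰo]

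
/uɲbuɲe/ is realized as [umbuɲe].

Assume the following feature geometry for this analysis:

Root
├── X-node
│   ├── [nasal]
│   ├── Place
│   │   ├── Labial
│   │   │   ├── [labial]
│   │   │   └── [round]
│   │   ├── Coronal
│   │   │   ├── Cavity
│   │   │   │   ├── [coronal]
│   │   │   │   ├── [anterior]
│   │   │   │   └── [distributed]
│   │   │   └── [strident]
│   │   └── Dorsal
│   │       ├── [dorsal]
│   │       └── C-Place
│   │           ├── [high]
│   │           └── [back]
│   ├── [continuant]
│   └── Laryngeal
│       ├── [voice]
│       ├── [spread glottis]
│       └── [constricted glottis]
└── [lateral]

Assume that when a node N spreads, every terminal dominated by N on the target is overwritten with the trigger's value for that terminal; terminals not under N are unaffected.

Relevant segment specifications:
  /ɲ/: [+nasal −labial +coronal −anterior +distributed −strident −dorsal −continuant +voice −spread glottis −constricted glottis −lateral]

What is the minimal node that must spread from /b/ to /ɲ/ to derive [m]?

Place

The alternation /ɲ/ → [m] changes [labial], [round], [coronal], [anterior], [distributed], [strident] and nothing else.
The smallest constituent containing every changed terminal is Place — each of its daughters lacks at least one of the affected features.
Spreading Place from /b/ overwrites each of those terminals with /b/'s values, yielding exactly [m].
Since [nasal] is preserved even though /b/ disagrees there, no node above Place spread.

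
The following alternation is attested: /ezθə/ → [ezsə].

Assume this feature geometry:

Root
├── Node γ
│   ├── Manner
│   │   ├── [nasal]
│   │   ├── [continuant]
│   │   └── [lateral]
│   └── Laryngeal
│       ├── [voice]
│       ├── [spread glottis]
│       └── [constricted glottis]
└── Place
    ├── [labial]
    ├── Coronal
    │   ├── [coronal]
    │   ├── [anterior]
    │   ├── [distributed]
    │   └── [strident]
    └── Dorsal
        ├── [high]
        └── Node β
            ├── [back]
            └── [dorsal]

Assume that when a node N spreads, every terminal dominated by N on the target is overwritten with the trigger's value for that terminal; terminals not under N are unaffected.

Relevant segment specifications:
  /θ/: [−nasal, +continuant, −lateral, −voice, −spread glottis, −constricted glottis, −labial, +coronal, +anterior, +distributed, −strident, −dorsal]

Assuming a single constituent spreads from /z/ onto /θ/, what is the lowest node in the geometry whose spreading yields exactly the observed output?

Coronal

The alternation /θ/ → [s] changes [distributed], [strident] and nothing else.
Tracing each changed feature up the tree, the paths first meet at Coronal; any lower node misses at least one of them.
If Coronal spreads, every terminal under it takes /z/'s value, producing [s] as observed.
[voice], a feature on which the two segments disagree outside Coronal, is unchanged — nothing dominating it spread, and Coronal is the minimal sufficient constituent.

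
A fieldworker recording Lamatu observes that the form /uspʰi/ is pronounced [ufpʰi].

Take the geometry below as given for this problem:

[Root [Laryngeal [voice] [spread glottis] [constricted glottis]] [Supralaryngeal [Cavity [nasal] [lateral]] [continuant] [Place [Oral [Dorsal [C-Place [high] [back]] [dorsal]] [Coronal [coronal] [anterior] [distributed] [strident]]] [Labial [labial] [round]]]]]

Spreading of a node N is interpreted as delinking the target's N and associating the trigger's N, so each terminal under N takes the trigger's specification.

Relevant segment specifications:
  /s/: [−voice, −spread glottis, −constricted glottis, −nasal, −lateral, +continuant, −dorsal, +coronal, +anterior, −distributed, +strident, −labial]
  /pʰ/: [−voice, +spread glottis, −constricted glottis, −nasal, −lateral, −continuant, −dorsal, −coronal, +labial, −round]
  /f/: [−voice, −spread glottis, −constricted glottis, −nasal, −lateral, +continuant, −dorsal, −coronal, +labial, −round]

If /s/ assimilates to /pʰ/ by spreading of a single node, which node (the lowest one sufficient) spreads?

Feature comparison: [labial], [round], [coronal], [anterior], [distributed], [strident] differ between /s/ and [f]; the remaining terminals match.
Tracing each changed feature up the tree, the paths first meet at Place; any lower node misses at least one of them.
If Place spreads, every terminal under it takes /pʰ/'s value, producing [f] as observed.
Since [continuant] is preserved even though /pʰ/ disagrees there, no node above Place spread.

Place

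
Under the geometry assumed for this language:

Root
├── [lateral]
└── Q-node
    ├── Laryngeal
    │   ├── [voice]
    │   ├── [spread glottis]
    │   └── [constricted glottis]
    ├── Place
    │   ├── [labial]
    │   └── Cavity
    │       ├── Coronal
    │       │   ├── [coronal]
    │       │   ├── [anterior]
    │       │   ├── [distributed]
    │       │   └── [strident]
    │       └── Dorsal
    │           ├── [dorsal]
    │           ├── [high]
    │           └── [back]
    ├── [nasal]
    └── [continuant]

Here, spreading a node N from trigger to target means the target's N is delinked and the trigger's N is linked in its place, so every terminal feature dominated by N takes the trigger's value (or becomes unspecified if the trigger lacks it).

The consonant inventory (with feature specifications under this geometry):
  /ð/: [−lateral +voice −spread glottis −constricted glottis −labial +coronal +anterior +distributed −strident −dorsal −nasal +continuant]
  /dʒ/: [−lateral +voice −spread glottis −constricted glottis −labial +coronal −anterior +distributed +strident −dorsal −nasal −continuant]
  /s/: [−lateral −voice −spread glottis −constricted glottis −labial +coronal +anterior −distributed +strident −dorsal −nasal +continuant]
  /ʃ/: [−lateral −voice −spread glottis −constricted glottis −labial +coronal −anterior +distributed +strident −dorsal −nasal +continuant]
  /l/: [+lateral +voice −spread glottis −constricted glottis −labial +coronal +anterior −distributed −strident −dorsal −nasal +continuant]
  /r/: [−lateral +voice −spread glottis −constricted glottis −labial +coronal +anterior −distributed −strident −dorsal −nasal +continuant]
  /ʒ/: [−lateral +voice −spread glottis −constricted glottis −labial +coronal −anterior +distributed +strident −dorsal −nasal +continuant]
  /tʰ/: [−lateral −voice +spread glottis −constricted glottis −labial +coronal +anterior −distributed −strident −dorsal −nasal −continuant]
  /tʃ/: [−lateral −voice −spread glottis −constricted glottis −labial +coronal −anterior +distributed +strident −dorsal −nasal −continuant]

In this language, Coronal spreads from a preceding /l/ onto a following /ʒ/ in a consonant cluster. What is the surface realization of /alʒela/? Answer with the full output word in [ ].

Terminals under Coronal in this geometry: [coronal], [anterior], [distributed], [strident].
Spreading Coronal from /l/ onto /ʒ/ replaces those values with /l/'s: [+coronal], [+anterior], [−distributed], [−strident]. Features outside Coronal ([lateral], [voice], [spread glottis], …) stay as in /ʒ/.
Among the inventory, only /r/ has exactly this specification, giving the surface form [alrela].

[alrela]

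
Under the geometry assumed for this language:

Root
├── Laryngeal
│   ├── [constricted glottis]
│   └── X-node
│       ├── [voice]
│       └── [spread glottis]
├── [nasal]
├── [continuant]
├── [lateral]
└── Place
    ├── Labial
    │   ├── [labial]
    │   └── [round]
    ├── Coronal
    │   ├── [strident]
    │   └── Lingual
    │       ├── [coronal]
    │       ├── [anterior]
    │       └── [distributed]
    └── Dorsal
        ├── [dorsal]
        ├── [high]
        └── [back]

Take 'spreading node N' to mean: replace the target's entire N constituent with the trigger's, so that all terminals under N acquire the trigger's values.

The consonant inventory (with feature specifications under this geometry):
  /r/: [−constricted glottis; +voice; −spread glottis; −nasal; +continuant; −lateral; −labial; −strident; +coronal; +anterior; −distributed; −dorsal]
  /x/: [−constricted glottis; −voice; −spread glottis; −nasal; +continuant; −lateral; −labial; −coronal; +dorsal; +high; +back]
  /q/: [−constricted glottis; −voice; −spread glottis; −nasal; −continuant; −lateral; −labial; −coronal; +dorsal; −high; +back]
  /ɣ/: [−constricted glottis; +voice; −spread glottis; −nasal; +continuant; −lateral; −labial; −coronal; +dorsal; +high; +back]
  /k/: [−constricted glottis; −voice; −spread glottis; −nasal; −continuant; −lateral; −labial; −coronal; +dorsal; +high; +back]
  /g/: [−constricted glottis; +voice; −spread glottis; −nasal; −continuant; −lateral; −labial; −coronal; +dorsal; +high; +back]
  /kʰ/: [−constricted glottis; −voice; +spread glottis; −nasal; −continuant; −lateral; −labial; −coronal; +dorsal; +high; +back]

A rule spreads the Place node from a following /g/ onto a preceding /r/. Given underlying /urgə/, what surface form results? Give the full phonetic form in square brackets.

[uɣgə]

The Place node dominates the terminals [labial], [round], [strident], [coronal], [anterior], [distributed], [dorsal], [high], [back].
After delinking /r/'s Place and linking /g/'s, the affected terminals become [−labial], [−coronal], [+dorsal], [+high], [+back]; [constricted glottis], [voice], [spread glottis], … (outside Place) are retained from /r/.
The resulting bundle matches /ɣ/ in the inventory; substituting it for /r/ gives [uɣgə].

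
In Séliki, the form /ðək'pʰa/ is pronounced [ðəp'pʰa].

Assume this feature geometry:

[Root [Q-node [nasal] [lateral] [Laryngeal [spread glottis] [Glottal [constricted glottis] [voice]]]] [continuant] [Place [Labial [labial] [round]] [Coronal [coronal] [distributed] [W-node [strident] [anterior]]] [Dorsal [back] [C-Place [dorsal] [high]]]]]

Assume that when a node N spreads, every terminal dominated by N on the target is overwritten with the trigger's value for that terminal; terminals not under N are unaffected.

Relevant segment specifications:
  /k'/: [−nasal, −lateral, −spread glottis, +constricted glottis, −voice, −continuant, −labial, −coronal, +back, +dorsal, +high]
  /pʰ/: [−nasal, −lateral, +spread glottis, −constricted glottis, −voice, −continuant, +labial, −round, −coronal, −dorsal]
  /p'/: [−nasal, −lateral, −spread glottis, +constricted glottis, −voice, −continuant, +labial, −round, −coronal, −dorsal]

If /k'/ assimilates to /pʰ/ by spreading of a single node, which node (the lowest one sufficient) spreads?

Place

/k'/ and [p'] differ in [labial], [round], [dorsal], [high], [back]; every other specified feature is identical.
Tracing each changed feature up the tree, the paths first meet at Place; any lower node misses at least one of them.
If Place spreads, every terminal under it takes /pʰ/'s value, producing [p'] as observed.
[constricted glottis], [spread glottis] — on which /pʰ/ differs from /k'/ — are unchanged, so Root cannot have spread; the constituent is no larger than Place.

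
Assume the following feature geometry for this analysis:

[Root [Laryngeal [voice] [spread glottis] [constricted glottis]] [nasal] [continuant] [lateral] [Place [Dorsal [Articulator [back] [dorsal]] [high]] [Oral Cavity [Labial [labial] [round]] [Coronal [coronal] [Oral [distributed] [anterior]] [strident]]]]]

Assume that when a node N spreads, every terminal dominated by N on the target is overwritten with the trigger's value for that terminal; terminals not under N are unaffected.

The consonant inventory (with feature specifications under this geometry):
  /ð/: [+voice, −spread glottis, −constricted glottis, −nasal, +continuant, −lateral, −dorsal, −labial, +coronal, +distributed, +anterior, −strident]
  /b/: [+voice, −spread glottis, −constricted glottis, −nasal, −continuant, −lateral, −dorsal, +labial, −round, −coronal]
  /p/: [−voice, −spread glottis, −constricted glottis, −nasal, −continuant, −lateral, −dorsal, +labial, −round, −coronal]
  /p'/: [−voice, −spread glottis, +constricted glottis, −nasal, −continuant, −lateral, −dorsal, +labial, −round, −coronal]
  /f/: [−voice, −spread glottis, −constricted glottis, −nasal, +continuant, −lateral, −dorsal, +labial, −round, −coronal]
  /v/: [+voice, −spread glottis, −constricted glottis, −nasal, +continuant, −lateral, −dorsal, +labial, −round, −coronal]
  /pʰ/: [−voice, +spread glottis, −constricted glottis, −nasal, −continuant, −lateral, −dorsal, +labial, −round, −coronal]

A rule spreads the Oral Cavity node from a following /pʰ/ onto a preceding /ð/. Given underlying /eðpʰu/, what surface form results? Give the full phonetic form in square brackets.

Oral Cavity immediately or transitively dominates [labial], [round], [coronal], [distributed], [anterior], [strident].
The target acquires /pʰ/'s values for everything under Oral Cavity — [+labial], [−round], [−coronal] — while keeping its own [voice], [spread glottis], [constricted glottis], ….
The resulting bundle matches /v/ in the inventory; substituting it for /ð/ gives [evpʰu].

[evpʰu]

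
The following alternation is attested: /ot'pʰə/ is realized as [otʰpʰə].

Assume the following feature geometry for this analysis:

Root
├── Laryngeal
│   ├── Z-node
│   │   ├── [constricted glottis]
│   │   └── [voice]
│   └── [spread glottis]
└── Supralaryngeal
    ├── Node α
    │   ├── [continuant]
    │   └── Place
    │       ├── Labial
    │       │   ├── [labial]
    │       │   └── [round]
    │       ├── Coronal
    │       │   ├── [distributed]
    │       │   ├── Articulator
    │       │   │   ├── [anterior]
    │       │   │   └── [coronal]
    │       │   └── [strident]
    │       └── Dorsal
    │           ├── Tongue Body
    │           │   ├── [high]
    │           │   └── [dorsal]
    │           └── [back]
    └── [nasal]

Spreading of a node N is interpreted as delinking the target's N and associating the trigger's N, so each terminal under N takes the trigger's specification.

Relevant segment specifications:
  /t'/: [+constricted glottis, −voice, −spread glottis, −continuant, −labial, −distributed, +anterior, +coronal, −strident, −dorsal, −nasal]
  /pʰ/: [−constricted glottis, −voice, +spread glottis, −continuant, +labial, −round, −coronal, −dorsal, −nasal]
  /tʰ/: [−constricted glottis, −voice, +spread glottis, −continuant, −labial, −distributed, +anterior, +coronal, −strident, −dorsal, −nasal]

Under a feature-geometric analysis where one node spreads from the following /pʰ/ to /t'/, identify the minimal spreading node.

Comparing /t'/ with its surface form [tʰ], the features that change are [spread glottis], [constricted glottis].
Tracing each changed feature up the tree, the paths first meet at Laryngeal; any lower node misses at least one of them.
Spreading Laryngeal from /pʰ/ overwrites each of those terminals with /pʰ/'s values, yielding exactly [tʰ].
[labial], [coronal] — on which /pʰ/ differs from /t'/ — are unchanged, so Root cannot have spread; the constituent is no larger than Laryngeal.

Laryngeal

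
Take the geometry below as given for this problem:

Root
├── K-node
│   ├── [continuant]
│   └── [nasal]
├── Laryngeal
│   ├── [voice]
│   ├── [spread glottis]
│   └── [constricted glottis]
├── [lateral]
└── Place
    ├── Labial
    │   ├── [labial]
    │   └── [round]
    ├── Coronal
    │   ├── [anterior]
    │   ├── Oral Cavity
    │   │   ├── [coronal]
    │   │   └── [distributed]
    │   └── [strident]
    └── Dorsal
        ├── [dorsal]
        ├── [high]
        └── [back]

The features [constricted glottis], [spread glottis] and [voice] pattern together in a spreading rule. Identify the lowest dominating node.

Laryngeal

[constricted glottis] is immediately dominated by Laryngeal.
[spread glottis] is immediately dominated by Laryngeal.
[voice] is immediately dominated by Laryngeal.
These paths first converge at Laryngeal; no daughter of Laryngeal dominates all 3 features, so Laryngeal is the minimal constituent.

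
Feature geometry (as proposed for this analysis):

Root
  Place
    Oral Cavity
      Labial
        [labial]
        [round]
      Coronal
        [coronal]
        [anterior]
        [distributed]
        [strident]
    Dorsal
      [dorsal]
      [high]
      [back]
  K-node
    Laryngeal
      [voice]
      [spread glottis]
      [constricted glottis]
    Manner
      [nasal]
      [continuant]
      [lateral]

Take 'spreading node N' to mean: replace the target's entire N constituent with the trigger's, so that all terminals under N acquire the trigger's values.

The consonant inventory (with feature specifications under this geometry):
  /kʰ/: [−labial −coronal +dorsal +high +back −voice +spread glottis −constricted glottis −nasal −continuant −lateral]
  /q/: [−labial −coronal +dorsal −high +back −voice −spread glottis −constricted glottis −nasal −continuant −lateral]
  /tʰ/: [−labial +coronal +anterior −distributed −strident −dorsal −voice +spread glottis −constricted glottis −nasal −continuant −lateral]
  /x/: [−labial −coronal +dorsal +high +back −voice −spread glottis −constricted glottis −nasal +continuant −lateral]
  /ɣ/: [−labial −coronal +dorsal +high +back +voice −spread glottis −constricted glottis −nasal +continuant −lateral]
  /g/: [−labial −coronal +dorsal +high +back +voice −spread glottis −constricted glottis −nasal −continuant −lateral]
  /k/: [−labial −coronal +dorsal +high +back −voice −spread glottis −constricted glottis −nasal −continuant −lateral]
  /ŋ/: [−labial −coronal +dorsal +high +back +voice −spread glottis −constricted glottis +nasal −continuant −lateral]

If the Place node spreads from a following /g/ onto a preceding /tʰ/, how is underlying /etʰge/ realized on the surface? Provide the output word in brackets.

Place immediately or transitively dominates [labial], [round], [coronal], [anterior], [distributed], [strident], [dorsal], [high], [back].
The target acquires /g/'s values for everything under Place — [−labial], [−coronal], [+dorsal], [+high], [+back] — while keeping its own [voice], [spread glottis], [constricted glottis], ….
Among the inventory, only /kʰ/ has exactly this specification, giving the surface form [ekʰge].

[ekʰge]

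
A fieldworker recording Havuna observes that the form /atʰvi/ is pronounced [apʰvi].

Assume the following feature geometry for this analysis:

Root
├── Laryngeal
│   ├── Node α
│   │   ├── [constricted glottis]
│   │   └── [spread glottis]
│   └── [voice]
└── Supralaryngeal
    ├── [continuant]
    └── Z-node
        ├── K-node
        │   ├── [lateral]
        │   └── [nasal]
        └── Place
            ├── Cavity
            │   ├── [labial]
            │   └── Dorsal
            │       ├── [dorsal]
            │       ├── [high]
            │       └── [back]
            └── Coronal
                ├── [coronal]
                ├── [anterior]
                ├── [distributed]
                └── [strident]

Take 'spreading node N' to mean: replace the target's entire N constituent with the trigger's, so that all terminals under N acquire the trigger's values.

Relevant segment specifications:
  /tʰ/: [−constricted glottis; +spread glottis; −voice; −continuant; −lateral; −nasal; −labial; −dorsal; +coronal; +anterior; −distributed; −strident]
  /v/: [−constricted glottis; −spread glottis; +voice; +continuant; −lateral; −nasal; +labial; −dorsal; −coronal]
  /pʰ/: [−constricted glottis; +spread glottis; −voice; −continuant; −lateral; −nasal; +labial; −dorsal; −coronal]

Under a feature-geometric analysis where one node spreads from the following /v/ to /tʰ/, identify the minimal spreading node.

Place

/tʰ/ and [pʰ] differ in [labial], [coronal], [anterior], [distributed], [strident]; every other specified feature is identical.
These terminals are all dominated by Place, and no proper subconstituent of Place covers them all; Place is their lowest common ancestor.
Delinking /tʰ/'s Place and associating /v/'s Place gives precisely the feature bundle of [pʰ].
[voice], [continuant] stay as in /tʰ/ although /v/ differs there, so no node dominating them spread; among the remaining candidates Place is the lowest that derives the output.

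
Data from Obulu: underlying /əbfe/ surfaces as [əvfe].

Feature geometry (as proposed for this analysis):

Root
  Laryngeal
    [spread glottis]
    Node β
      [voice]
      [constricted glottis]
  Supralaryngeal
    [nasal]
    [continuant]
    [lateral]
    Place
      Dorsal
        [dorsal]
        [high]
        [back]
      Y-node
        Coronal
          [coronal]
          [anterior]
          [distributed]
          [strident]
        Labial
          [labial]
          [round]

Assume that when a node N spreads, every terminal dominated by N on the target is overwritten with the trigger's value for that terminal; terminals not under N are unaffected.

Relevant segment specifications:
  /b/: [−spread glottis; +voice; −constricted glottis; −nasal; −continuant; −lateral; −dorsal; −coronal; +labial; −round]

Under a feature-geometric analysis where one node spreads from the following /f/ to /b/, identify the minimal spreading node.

Feature comparison: [continuant] differs between /b/ and [v]; the remaining terminals match.
With a single altered terminal, the smallest constituent that could spread is that terminal — [continuant].
[voice] stays as in /b/ although /f/ differs there, so no node dominating it spread; among the remaining candidates [continuant] is the lowest that derives the output.

[continuant]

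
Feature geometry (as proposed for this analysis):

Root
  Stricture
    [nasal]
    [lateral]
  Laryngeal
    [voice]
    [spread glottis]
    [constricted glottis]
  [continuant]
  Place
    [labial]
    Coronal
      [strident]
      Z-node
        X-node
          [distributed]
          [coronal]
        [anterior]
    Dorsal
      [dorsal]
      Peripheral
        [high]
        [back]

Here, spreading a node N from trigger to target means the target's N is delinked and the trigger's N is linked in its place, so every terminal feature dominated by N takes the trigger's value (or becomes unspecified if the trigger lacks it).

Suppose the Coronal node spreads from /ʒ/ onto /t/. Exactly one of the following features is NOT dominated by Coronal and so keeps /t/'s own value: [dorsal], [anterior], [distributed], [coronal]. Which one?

The terminals dominated by Coronal are [strident], [distributed], [coronal], [anterior].
[anterior], [distributed], [coronal] all lie under Coronal, so they are overwritten when Coronal spreads.
[dorsal] attaches under Dorsal, not under Coronal, so /t/ retains its own value for [dorsal].

[dorsal]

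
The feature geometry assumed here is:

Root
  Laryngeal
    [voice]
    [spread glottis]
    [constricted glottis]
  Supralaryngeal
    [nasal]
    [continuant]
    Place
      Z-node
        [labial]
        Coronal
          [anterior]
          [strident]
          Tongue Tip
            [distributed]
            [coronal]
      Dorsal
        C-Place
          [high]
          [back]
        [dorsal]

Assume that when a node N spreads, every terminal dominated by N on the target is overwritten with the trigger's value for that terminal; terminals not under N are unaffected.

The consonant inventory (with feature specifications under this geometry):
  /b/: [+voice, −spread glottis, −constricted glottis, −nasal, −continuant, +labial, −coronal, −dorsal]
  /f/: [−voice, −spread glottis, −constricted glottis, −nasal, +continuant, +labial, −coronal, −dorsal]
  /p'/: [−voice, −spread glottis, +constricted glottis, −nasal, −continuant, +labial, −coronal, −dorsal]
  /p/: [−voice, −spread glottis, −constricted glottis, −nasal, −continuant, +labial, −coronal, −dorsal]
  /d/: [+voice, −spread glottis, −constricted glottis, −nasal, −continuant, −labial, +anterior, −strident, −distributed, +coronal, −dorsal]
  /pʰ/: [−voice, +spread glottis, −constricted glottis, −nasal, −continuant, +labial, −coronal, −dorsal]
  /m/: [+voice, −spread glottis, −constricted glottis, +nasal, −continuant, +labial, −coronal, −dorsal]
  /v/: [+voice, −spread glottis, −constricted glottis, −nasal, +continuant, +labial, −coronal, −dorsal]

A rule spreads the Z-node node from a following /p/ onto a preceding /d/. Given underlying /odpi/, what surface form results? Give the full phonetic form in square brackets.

[obpi]

Terminals under Z-node in this geometry: [labial], [anterior], [strident], [distributed], [coronal].
The target acquires /p/'s values for everything under Z-node — [+labial], [−coronal] — while keeping its own [voice], [spread glottis], [constricted glottis], ….
Among the inventory, only /b/ has exactly this specification, giving the surface form [obpi].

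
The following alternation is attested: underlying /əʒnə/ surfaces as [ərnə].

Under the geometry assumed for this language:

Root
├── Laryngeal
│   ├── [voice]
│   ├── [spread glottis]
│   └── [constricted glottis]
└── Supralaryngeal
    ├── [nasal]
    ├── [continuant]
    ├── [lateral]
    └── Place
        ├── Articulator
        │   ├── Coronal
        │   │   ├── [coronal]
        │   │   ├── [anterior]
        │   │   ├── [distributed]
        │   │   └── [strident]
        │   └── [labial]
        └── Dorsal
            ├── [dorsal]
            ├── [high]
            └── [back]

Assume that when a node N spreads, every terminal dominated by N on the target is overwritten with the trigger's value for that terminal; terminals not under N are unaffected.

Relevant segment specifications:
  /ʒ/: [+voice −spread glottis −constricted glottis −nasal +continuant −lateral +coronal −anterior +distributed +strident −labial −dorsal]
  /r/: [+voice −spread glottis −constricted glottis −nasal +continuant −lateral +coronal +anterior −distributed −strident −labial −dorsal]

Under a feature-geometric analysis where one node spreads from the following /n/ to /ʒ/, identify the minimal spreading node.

Coronal

Comparing /ʒ/ with its surface form [r], the features that change are [anterior], [distributed], [strident].
These terminals are all dominated by Coronal, and no proper subconstituent of Coronal covers them all; Coronal is their lowest common ancestor.
Delinking /ʒ/'s Coronal and associating /n/'s Coronal gives precisely the feature bundle of [r].
Features on which the two segments disagree outside Coronal, such as [continuant], [nasal], are unchanged — nothing dominating them spread, and Coronal is the minimal sufficient constituent.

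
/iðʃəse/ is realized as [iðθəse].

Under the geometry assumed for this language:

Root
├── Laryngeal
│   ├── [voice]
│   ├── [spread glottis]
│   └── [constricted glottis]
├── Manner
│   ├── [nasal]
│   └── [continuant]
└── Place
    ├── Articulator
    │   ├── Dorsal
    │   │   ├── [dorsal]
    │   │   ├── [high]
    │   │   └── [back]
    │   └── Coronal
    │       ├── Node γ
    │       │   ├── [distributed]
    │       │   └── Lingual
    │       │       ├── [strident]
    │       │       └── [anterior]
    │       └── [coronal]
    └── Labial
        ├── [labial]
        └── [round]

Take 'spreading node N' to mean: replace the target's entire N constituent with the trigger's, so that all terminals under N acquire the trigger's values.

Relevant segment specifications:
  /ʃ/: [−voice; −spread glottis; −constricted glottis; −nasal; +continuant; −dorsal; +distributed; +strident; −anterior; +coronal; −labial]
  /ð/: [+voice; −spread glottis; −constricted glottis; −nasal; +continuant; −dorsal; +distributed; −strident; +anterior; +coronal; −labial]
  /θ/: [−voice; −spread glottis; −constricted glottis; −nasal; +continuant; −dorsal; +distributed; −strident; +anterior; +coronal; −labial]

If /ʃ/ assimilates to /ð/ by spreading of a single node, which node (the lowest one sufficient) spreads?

Lingual

Comparing /ʃ/ with its surface form [θ], the features that change are [anterior], [strident].
In this geometry the lowest node dominating all of them is Lingual: every daughter of Lingual dominates only a proper subset, so no lower node suffices.
Spreading Lingual from /ð/ overwrites each of those terminals with /ð/'s values, yielding exactly [θ].
[voice] stays as in /ʃ/ although /ð/ differs there, so no node dominating it spread; among the remaining candidates Lingual is the lowest that derives the output.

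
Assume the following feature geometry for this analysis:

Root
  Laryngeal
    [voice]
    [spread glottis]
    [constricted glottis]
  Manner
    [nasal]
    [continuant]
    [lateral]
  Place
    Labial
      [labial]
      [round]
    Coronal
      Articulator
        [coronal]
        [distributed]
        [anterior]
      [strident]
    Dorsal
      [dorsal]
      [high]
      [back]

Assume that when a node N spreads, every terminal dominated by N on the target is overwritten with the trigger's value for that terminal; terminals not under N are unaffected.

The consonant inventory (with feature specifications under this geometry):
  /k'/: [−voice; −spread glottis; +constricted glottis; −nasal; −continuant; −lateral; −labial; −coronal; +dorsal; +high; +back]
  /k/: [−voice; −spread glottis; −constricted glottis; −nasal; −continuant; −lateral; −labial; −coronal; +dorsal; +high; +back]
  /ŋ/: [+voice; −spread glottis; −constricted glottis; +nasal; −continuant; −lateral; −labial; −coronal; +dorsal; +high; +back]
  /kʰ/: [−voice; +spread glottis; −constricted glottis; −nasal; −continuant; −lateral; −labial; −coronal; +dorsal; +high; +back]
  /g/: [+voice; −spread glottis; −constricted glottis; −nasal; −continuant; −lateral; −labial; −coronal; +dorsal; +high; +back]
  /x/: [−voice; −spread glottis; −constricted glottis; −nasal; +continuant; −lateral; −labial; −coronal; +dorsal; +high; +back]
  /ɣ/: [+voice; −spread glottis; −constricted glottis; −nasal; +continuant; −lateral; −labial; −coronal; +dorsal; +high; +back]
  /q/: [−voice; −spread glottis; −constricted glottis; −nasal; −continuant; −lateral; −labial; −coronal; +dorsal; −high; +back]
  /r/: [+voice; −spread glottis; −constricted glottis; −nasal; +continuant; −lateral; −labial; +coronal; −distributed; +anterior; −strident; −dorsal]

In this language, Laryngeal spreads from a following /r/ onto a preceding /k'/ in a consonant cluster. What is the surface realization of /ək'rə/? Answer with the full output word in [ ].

Terminals under Laryngeal in this geometry: [voice], [spread glottis], [constricted glottis].
After delinking /k'/'s Laryngeal and linking /r/'s, the affected terminals become [+voice], [−spread glottis], [−constricted glottis]; [nasal], [continuant], [lateral], … (outside Laryngeal) are retained from /k'/.
This feature bundle is that of [g], so /ək'rə/ surfaces as [əgrə].

[əgrə]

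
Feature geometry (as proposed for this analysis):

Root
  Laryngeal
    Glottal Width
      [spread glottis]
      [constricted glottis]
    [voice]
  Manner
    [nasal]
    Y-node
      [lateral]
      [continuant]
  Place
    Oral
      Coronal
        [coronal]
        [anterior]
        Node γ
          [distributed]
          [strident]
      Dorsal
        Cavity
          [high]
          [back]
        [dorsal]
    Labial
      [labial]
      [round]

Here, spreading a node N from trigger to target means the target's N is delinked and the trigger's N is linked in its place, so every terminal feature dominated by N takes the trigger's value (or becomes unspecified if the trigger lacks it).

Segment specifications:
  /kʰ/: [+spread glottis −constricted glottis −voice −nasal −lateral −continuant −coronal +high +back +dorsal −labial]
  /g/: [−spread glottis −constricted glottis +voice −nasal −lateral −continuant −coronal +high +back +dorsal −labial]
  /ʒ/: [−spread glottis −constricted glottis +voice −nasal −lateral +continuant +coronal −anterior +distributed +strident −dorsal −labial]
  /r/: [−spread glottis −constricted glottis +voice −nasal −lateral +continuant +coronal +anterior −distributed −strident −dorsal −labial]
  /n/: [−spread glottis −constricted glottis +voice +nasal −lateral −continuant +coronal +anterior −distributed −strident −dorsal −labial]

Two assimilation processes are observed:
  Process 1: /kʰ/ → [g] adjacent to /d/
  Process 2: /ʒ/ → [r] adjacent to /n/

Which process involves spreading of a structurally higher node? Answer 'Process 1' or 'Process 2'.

Process 1

In Process 1, [voice], [spread glottis] change, so the minimal spreading node is Laryngeal at depth 1.
Process 2 alters [anterior], [distributed], [strident]; the lowest common ancestor is Coronal (depth 3 from Root).
Laryngeal (depth 1) sits above Coronal (depth 3), making Process 1 the one with the higher spreading node.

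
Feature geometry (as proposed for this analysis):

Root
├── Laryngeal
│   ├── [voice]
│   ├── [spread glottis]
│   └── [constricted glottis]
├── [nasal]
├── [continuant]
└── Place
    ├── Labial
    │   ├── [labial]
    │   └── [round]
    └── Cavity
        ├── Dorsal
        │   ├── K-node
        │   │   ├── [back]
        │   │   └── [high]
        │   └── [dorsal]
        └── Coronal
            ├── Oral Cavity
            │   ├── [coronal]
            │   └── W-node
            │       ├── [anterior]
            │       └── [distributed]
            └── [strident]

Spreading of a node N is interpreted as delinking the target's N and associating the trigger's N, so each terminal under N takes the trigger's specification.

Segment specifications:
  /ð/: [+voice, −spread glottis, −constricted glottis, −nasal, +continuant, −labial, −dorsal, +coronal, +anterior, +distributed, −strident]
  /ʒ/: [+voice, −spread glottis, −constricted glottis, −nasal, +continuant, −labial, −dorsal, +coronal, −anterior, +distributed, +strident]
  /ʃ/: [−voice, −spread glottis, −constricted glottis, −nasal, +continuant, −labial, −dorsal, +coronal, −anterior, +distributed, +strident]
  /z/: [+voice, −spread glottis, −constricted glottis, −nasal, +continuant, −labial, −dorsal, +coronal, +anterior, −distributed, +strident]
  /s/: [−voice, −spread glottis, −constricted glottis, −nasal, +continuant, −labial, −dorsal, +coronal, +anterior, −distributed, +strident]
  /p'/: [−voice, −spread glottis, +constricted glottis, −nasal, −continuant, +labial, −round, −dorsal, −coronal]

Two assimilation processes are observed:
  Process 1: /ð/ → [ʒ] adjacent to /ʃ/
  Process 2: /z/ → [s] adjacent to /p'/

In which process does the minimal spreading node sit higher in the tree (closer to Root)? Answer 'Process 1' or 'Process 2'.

In Process 1, [anterior], [strident] change, so the minimal spreading node is Coronal at depth 3.
Process 2: the feature that changes is [voice]; the minimal node is [voice] (depth 2).
[voice] (depth 2) sits above Coronal (depth 3), making Process 2 the one with the higher spreading node.

Process 2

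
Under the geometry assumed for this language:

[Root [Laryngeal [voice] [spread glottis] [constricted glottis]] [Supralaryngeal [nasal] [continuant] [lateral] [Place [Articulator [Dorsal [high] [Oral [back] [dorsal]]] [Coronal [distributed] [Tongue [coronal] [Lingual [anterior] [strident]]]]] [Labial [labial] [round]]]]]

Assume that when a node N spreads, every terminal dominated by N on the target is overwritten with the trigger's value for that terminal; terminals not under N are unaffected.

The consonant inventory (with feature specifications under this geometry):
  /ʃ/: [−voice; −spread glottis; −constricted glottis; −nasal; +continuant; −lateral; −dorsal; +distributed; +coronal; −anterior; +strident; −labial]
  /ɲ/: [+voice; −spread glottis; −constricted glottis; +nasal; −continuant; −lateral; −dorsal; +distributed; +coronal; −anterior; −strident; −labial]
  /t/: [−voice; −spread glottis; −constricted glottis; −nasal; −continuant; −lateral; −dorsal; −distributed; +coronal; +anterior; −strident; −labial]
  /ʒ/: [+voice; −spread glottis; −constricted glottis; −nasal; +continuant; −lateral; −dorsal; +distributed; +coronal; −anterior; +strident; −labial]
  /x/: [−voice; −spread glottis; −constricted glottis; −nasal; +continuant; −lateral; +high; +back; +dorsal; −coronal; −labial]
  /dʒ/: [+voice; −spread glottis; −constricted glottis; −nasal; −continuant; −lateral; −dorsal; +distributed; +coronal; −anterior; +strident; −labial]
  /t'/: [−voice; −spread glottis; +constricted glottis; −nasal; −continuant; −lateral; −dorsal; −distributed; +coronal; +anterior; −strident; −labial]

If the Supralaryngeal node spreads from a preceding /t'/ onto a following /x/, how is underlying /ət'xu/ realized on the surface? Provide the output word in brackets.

Terminals under Supralaryngeal in this geometry: [nasal], [continuant], [lateral], [high], [back], [dorsal], [distributed], [coronal], [anterior], [strident], [labial], [round].
The target acquires /t'/'s values for everything under Supralaryngeal — [−nasal], [−continuant], [−lateral], [−dorsal], [−distributed], [+coronal], [+anterior], [−strident], [−labial] — while keeping its own [voice], [spread glottis], [constricted glottis].
The resulting bundle matches /t/ in the inventory; substituting it for /x/ gives [ət'tu].

[ət'tu]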